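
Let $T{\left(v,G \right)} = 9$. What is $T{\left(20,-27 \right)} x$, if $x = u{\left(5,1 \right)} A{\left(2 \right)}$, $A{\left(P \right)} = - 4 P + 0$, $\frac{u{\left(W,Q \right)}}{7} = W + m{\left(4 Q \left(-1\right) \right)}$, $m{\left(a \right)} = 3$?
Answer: $-4032$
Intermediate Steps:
$u{\left(W,Q \right)} = 21 + 7 W$ ($u{\left(W,Q \right)} = 7 \left(W + 3\right) = 7 \left(3 + W\right) = 21 + 7 W$)
$A{\left(P \right)} = - 4 P$
$x = -448$ ($x = \left(21 + 7 \cdot 5\right) \left(\left(-4\right) 2\right) = \left(21 + 35\right) \left(-8\right) = 56 \left(-8\right) = -448$)
$T{\left(20,-27 \right)} x = 9 \left(-448\right) = -4032$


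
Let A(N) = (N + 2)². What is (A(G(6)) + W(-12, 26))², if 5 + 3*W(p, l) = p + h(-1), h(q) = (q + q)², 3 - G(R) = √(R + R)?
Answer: 20404/9 - 3920*√3/3 ≈ 3.8981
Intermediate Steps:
G(R) = 3 - √2*√R (G(R) = 3 - √(R + R) = 3 - √(2*R) = 3 - √2*√R)
h(q) = 4*q² (h(q) = (2*q)² = 4*q²)
A(N) = (2 + N)²
W(p, l) = -⅓ + p/3 (W(p, l) = -5/3 + (p + 4*(-1)²)/3 = -5/3 + (p + 4*1)/3 = -5/3 + (p + 4)/3 = -5/3 + (4 + p)/3 = -5/3 + (4/3 + p/3) = -⅓ + p/3)
(A(G(6)) + W(-12, 26))² = ((2 + (3 - √2*√6))² + (-⅓ + (⅓)*(-12)))² = ((2 + (3 - 2*√3))² + (-⅓ - 4))² = ((5 - 2*√3)² - 13/3)² = (-13/3 + (5 - 2*√3)²)²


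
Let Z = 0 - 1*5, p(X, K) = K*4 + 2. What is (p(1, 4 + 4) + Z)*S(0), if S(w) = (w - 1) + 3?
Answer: 58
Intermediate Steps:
p(X, K) = 2 + 4*K (p(X, K) = 4*K + 2 = 2 + 4*K)
Z = -5 (Z = 0 - 5 = -5)
S(w) = 2 + w (S(w) = (-1 + w) + 3 = 2 + w)
(p(1, 4 + 4) + Z)*S(0) = ((2 + 4*(4 + 4)) - 5)*(2 + 0) = ((2 + 4*8) - 5)*2 = ((2 + 32) - 5)*2 = (34 - 5)*2 = 29*2 = 58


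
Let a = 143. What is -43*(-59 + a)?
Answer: -3612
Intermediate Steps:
-43*(-59 + a) = -43*(-59 + 143) = -43*84 = -3612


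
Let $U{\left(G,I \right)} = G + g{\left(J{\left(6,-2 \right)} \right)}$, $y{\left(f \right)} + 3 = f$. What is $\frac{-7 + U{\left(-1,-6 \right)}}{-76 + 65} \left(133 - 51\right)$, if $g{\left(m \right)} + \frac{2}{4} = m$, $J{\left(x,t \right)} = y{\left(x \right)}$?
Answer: $41$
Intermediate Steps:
$y{\left(f \right)} = -3 + f$
$J{\left(x,t \right)} = -3 + x$
$g{\left(m \right)} = - \frac{1}{2} + m$
$U{\left(G,I \right)} = \frac{5}{2} + G$ ($U{\left(G,I \right)} = G + \left(- \frac{1}{2} + \left(-3 + 6\right)\right) = G + \left(- \frac{1}{2} + 3\right) = G + \frac{5}{2} = \frac{5}{2} + G$)
$\frac{-7 + U{\left(-1,-6 \right)}}{-76 + 65} \left(133 - 51\right) = \frac{-7 + \left(\frac{5}{2} - 1\right)}{-76 + 65} \left(133 - 51\right) = \frac{-7 + \frac{3}{2}}{-11} \cdot 82 = \left(- \frac{11}{2}\right) \left(- \frac{1}{11}\right) 82 = \frac{1}{2} \cdot 82 = 41$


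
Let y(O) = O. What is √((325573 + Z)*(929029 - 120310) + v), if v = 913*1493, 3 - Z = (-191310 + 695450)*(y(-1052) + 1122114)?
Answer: I*√457065230425992667 ≈ 6.7607e+8*I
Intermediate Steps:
Z = -565172196677 (Z = 3 - (-191310 + 695450)*(-1052 + 1122114) = 3 - 504140*1121062 = 3 - 1*565172196680 = 3 - 565172196680 = -565172196677)
v = 1363109
√((325573 + Z)*(929029 - 120310) + v) = √((325573 - 565172196677)*(929029 - 120310) + 1363109) = √(-565171871104*808719 + 1363109) = √(-457065230427355776 + 1363109) = √(-457065230425992667) = I*√457065230425992667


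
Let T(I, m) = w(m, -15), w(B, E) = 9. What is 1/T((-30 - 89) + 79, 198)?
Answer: ⅑ ≈ 0.11111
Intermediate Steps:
T(I, m) = 9
1/T((-30 - 89) + 79, 198) = 1/9 = ⅑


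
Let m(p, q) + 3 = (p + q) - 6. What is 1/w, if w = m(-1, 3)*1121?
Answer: -1/7847 ≈ -0.00012744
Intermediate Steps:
m(p, q) = -9 + p + q (m(p, q) = -3 + ((p + q) - 6) = -3 + (-6 + p + q) = -9 + p + q)
w = -7847 (w = (-9 - 1 + 3)*1121 = -7*1121 = -7847)
1/w = 1/(-7847) = -1/7847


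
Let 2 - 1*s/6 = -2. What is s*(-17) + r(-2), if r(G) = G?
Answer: -410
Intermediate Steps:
s = 24 (s = 12 - 6*(-2) = 12 + 12 = 24)
s*(-17) + r(-2) = 24*(-17) - 2 = -408 - 2 = -410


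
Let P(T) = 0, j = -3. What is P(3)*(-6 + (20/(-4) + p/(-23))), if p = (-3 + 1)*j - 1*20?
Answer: 0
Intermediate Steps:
p = -14 (p = (-3 + 1)*(-3) - 1*20 = -2*(-3) - 20 = 6 - 20 = -14)
P(3)*(-6 + (20/(-4) + p/(-23))) = 0*(-6 + (20/(-4) - 14/(-23))) = 0*(-6 + (20*(-1/4) - 14*(-1/23))) = 0*(-6 + (-5 + 14/23)) = 0*(-6 - 101/23) = 0*(-239/23) = 0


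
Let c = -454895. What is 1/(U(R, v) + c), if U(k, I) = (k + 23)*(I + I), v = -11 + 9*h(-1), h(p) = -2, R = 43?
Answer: -1/458723 ≈ -2.1800e-6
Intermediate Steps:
v = -29 (v = -11 + 9*(-2) = -11 - 18 = -29)
U(k, I) = 2*I*(23 + k) (U(k, I) = (23 + k)*(2*I) = 2*I*(23 + k))
1/(U(R, v) + c) = 1/(2*(-29)*(23 + 43) - 454895) = 1/(2*(-29)*66 - 454895) = 1/(-3828 - 454895) = 1/(-458723) = -1/458723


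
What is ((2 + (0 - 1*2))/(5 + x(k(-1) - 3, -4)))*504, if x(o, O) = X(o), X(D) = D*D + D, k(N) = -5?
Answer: 0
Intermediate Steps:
X(D) = D + D**2 (X(D) = D**2 + D = D + D**2)
x(o, O) = o*(1 + o)
((2 + (0 - 1*2))/(5 + x(k(-1) - 3, -4)))*504 = ((2 + (0 - 1*2))/(5 + (-5 - 3)*(1 + (-5 - 3))))*504 = ((2 + (0 - 2))/(5 - 8*(1 - 8)))*504 = ((2 - 2)/(5 - 8*(-7)))*504 = (0/(5 + 56))*504 = (0/61)*504 = (0*(1/61))*504 = 0*504 = 0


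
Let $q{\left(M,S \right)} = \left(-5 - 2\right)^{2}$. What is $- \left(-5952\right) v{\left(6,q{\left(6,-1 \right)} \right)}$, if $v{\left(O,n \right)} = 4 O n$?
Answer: $6999552$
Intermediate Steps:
$q{\left(M,S \right)} = 49$ ($q{\left(M,S \right)} = \left(-7\right)^{2} = 49$)
$v{\left(O,n \right)} = 4 O n$
$- \left(-5952\right) v{\left(6,q{\left(6,-1 \right)} \right)} = - \left(-5952\right) 4 \cdot 6 \cdot 49 = - \left(-5952\right) 1176 = \left(-1\right) \left(-6999552\right) = 6999552$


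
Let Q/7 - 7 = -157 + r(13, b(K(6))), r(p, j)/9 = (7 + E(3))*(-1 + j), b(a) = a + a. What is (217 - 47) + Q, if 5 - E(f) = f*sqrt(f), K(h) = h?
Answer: 7436 - 2079*sqrt(3) ≈ 3835.1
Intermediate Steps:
b(a) = 2*a
E(f) = 5 - f**(3/2) (E(f) = 5 - f*sqrt(f) = 5 - f**(3/2))
r(p, j) = 9*(-1 + j)*(12 - 3*sqrt(3)) (r(p, j) = 9*((7 + (5 - 3**(3/2)))*(-1 + j)) = 9*((7 + (5 - 3*sqrt(3)))*(-1 + j)) = 9*((12 - 3*sqrt(3))*(-1 + j)) = 9*((-1 + j)*(12 - 3*sqrt(3))) = 9*(-1 + j)*(12 - 3*sqrt(3)))
Q = 7266 - 2079*sqrt(3) (Q = 49 + 7*(-157 + (-108 + 27*sqrt(3) + 108*(2*6) - 27*2*6*sqrt(3))) = 49 + 7*(-157 + (-108 + 27*sqrt(3) + 108*12 - 27*12*sqrt(3))) = 49 + 7*(-157 + (-108 + 27*sqrt(3) + 1296 - 324*sqrt(3))) = 49 + 7*(-157 + (1188 - 297*sqrt(3))) = 49 + 7*(1031 - 297*sqrt(3)) = 49 + (7217 - 2079*sqrt(3)) = 7266 - 2079*sqrt(3) ≈ 3665.1)
(217 - 47) + Q = (217 - 47) + (7266 - 2079*sqrt(3)) = 170 + (7266 - 2079*sqrt(3)) = 7436 - 2079*sqrt(3)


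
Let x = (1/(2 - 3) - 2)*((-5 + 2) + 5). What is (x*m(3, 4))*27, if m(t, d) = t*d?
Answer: -1944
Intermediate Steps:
m(t, d) = d*t
x = -6 (x = (1/(-1) - 2)*(-3 + 5) = (-1 - 2)*2 = -3*2 = -6)
(x*m(3, 4))*27 = -24*3*27 = -6*12*27 = -72*27 = -1944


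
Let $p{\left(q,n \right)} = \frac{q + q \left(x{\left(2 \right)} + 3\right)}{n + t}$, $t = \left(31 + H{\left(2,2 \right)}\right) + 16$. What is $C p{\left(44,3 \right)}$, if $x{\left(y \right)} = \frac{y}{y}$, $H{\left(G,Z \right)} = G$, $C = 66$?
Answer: $\frac{3630}{13} \approx 279.23$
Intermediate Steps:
$x{\left(y \right)} = 1$
$t = 49$ ($t = \left(31 + 2\right) + 16 = 33 + 16 = 49$)
$p{\left(q,n \right)} = \frac{5 q}{49 + n}$ ($p{\left(q,n \right)} = \frac{q + q \left(1 + 3\right)}{n + 49} = \frac{q + q 4}{49 + n} = \frac{q + 4 q}{49 + n} = \frac{5 q}{49 + n}$)
$C p{\left(44,3 \right)} = 66 \cdot 5 \cdot 44 \frac{1}{49 + 3} = 66 \cdot 5 \cdot 44 \cdot \frac{1}{52} = 66 \cdot \frac{55}{13} = \frac{3630}{13}$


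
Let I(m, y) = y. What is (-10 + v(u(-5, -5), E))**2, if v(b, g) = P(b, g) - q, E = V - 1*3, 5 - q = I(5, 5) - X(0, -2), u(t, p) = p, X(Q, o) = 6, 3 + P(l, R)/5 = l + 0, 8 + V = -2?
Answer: 3136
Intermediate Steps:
V = -10 (V = -8 - 2 = -10)
P(l, R) = -15 + 5*l (P(l, R) = -15 + 5*(l + 0) = -15 + 5*l)
q = 6 (q = 5 - (5 - 1*6) = 5 - (5 - 6) = 5 - 1*(-1) = 5 + 1 = 6)
E = -13 (E = -10 - 1*3 = -10 - 3 = -13)
v(b, g) = -21 + 5*b (v(b, g) = (-15 + 5*b) - 1*6 = (-15 + 5*b) - 6 = -21 + 5*b)
(-10 + v(u(-5, -5), E))**2 = (-10 + (-21 + 5*(-5)))**2 = (-10 + (-21 - 25))**2 = (-10 - 46)**2 = (-56)**2 = 3136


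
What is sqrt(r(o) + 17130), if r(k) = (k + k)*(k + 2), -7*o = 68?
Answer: sqrt(846714)/7 ≈ 131.45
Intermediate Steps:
o = -68/7 (o = -1/7*68 = -68/7 ≈ -9.7143)
r(k) = 2*k*(2 + k) (r(k) = (2*k)*(2 + k) = 2*k*(2 + k))
sqrt(r(o) + 17130) = sqrt(2*(-68/7)*(2 - 68/7) + 17130) = sqrt(2*(-68/7)*(-54/7) + 17130) = sqrt(7344/49 + 17130) = sqrt(846714/49) = sqrt(846714)/7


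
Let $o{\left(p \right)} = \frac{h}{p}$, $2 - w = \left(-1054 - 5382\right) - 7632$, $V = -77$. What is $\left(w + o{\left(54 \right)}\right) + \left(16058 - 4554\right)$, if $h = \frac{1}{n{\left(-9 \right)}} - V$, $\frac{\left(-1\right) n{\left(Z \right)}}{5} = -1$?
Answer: $\frac{3452683}{135} \approx 25575.0$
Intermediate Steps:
$n{\left(Z \right)} = 5$ ($n{\left(Z \right)} = \left(-5\right) \left(-1\right) = 5$)
$h = \frac{386}{5}$ ($h = \frac{1}{5} - -77 = \frac{1}{5} + 77 = \frac{386}{5} \approx 77.2$)
$w = 14070$ ($w = 2 - \left(\left(-1054 - 5382\right) - 7632\right) = 2 - \left(-6436 - 7632\right) = 2 - -14068 = 2 + 14068 = 14070$)
$o{\left(p \right)} = \frac{386}{5 p}$
$\left(w + o{\left(54 \right)}\right) + \left(16058 - 4554\right) = \left(14070 + \frac{386}{5 \cdot 54}\right) + \left(16058 - 4554\right) = \left(14070 + \frac{386}{5} \cdot \frac{1}{54}\right) + \left(16058 - 4554\right) = \left(14070 + \frac{193}{135}\right) + 11504 = \frac{1899643}{135} + 11504 = \frac{3452683}{135}$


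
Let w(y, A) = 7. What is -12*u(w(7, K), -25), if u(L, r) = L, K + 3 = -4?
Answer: -84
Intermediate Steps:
K = -7 (K = -3 - 4 = -7)
-12*u(w(7, K), -25) = -12*7 = -84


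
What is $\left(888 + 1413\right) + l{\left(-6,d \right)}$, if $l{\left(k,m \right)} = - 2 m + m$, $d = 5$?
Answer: $2296$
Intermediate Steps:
$l{\left(k,m \right)} = - m$
$\left(888 + 1413\right) + l{\left(-6,d \right)} = \left(888 + 1413\right) - 5 = 2301 - 5 = 2296$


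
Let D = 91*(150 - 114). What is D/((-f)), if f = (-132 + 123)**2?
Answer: -364/9 ≈ -40.444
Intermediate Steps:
D = 3276 (D = 91*36 = 3276)
f = 81 (f = (-9)**2 = 81)
D/((-f)) = 3276/((-1*81)) = 3276/(-81) = 3276*(-1/81) = -364/9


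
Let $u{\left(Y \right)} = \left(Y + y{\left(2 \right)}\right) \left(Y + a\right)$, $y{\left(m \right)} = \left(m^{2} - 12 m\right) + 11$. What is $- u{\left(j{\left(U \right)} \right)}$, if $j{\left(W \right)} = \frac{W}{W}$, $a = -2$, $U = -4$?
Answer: $-8$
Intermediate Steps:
$y{\left(m \right)} = 11 + m^{2} - 12 m$
$j{\left(W \right)} = 1$
$u{\left(Y \right)} = \left(-9 + Y\right) \left(-2 + Y\right)$ ($u{\left(Y \right)} = \left(Y + \left(11 + 2^{2} - 24\right)\right) \left(Y - 2\right) = \left(Y + \left(11 + 4 - 24\right)\right) \left(-2 + Y\right) = \left(Y - 9\right) \left(-2 + Y\right) = \left(-9 + Y\right) \left(-2 + Y\right)$)
$- u{\left(j{\left(U \right)} \right)} = - (18 + 1^{2} - 11) = - (18 + 1 - 11) = \left(-1\right) 8 = -8$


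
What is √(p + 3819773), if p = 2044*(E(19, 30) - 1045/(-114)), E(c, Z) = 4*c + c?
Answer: √36294207/3 ≈ 2008.2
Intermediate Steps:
E(c, Z) = 5*c
p = 638750/3 (p = 2044*(5*19 - 1045/(-114)) = 2044*(95 - 1045*(-1/114)) = 2044*(95 + 55/6) = 2044*(625/6) = 638750/3 ≈ 2.1292e+5)
√(p + 3819773) = √(638750/3 + 3819773) = √(12098069/3) = √36294207/3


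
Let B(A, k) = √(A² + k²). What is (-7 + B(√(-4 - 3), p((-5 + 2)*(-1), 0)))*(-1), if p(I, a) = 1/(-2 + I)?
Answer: 7 - I*√6 ≈ 7.0 - 2.4495*I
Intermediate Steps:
(-7 + B(√(-4 - 3), p((-5 + 2)*(-1), 0)))*(-1) = (-7 + √((√(-4 - 3))² + (1/(-2 + (-5 + 2)*(-1)))²))*(-1) = (-7 + √((√(-7))² + (1/(-2 - 3*(-1)))²))*(-1) = (-7 + √((I*√7)² + (1/(-2 + 3))²))*(-1) = (-7 + √(-7 + (1/1)²))*(-1) = (-7 + √(-7 + 1²))*(-1) = (-7 + √(-7 + 1))*(-1) = (-7 + √(-6))*(-1) = (-7 + I*√6)*(-1) = 7 - I*√6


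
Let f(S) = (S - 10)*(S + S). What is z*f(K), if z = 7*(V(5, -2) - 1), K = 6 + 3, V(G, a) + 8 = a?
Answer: 1386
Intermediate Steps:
V(G, a) = -8 + a
K = 9
z = -77 (z = 7*((-8 - 2) - 1) = 7*(-10 - 1) = 7*(-11) = -77)
f(S) = 2*S*(-10 + S) (f(S) = (-10 + S)*(2*S) = 2*S*(-10 + S))
z*f(K) = -154*9*(-10 + 9) = -154*9*(-1) = -77*(-18) = 1386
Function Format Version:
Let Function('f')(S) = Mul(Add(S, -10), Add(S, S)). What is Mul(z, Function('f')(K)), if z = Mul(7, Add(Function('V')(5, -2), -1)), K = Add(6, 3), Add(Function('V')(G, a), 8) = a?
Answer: 1386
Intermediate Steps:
Function('V')(G, a) = Add(-8, a)
K = 9
z = -77 (z = Mul(7, Add(Add(-8, -2), -1)) = Mul(7, Add(-10, -1)) = Mul(7, -11) = -77)
Function('f')(S) = Mul(2, S, Add(-10, S)) (Function('f')(S) = Mul(Add(-10, S), Mul(2, S)) = Mul(2, S, Add(-10, S)))
Mul(z, Function('f')(K)) = Mul(-77, Mul(2, 9, Add(-10, 9))) = Mul(-77, Mul(2, 9, -1)) = Mul(-77, -18) = 1386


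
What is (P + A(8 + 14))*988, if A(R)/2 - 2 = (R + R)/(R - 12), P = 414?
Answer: 2108392/5 ≈ 4.2168e+5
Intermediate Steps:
A(R) = 4 + 4*R/(-12 + R) (A(R) = 4 + 2*((R + R)/(R - 12)) = 4 + 2*((2*R)/(-12 + R)) = 4 + 2*(2*R/(-12 + R)) = 4 + 4*R/(-12 + R))
(P + A(8 + 14))*988 = (414 + 8*(-6 + (8 + 14))/(-12 + (8 + 14)))*988 = (414 + 8*(-6 + 22)/(-12 + 22))*988 = (414 + 8*16/10)*988 = (414 + 8*(⅒)*16)*988 = (414 + 64/5)*988 = (2134/5)*988 = 2108392/5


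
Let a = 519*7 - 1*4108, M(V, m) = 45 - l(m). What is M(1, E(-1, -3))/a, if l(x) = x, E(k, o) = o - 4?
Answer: -52/475 ≈ -0.10947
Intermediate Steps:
E(k, o) = -4 + o
M(V, m) = 45 - m
a = -475 (a = 3633 - 4108 = -475)
M(1, E(-1, -3))/a = (45 - (-4 - 3))/(-475) = (45 - 1*(-7))*(-1/475) = (45 + 7)*(-1/475) = 52*(-1/475) = -52/475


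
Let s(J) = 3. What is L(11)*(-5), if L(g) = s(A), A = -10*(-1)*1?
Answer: -15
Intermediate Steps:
A = 10 (A = -5*(-2)*1 = 10*1 = 10)
L(g) = 3
L(11)*(-5) = 3*(-5) = -15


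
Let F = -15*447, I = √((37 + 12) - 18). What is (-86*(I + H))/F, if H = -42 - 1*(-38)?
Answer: -344/6705 + 86*√31/6705 ≈ 0.020109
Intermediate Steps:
H = -4 (H = -42 + 38 = -4)
I = √31 (I = √(49 - 18) = √31 ≈ 5.5678)
F = -6705
(-86*(I + H))/F = -86*(√31 - 4)/(-6705) = -86*(-4 + √31)*(-1/6705) = (344 - 86*√31)*(-1/6705) = -344/6705 + 86*√31/6705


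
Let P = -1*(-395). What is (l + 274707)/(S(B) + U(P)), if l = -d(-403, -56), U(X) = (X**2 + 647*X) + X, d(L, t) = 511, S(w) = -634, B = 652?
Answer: 274196/411351 ≈ 0.66657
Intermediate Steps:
P = 395
U(X) = X**2 + 648*X
l = -511 (l = -1*511 = -511)
(l + 274707)/(S(B) + U(P)) = (-511 + 274707)/(-634 + 395*(648 + 395)) = 274196/(-634 + 395*1043) = 274196/(-634 + 411985) = 274196/411351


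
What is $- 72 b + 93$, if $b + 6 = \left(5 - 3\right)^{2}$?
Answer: $237$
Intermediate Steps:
$b = -2$ ($b = -6 + \left(5 - 3\right)^{2} = -6 + 2^{2} = -6 + 4 = -2$)
$- 72 b + 93 = \left(-72\right) \left(-2\right) + 93 = 144 + 93 = 237$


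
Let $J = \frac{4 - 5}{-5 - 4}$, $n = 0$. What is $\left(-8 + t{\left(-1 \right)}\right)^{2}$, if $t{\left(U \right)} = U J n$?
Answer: $64$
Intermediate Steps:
$J = \frac{1}{9}$ ($J = - \frac{1}{-9} = \left(-1\right) \left(- \frac{1}{9}\right) = \frac{1}{9} \approx 0.11111$)
$t{\left(U \right)} = 0$ ($t{\left(U \right)} = U \frac{1}{9} \cdot 0 = \frac{U}{9} \cdot 0 = 0$)
$\left(-8 + t{\left(-1 \right)}\right)^{2} = \left(-8 + 0\right)^{2} = \left(-8\right)^{2} = 64$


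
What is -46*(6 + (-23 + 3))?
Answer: 644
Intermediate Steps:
-46*(6 + (-23 + 3)) = -46*(6 - 20) = -46*(-14) = 644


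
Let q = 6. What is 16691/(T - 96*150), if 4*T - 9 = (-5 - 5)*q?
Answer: -66764/57651 ≈ -1.1581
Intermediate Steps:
T = -51/4 (T = 9/4 + ((-5 - 5)*6)/4 = 9/4 + (-10*6)/4 = 9/4 + (¼)*(-60) = 9/4 - 15 = -51/4 ≈ -12.750)
16691/(T - 96*150) = 16691/(-51/4 - 96*150) = 16691/(-51/4 - 14400) = 16691/(-57651/4) = 16691*(-4/57651) = -66764/57651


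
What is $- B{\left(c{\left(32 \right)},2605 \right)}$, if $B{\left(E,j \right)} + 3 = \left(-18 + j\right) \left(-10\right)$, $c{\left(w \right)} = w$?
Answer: $25873$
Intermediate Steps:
$B{\left(E,j \right)} = 177 - 10 j$ ($B{\left(E,j \right)} = -3 + \left(-18 + j\right) \left(-10\right) = -3 - \left(-180 + 10 j\right) = 177 - 10 j$)
$- B{\left(c{\left(32 \right)},2605 \right)} = - (177 - 26050) = \left(-1\right) \left(-25873\right) = 25873$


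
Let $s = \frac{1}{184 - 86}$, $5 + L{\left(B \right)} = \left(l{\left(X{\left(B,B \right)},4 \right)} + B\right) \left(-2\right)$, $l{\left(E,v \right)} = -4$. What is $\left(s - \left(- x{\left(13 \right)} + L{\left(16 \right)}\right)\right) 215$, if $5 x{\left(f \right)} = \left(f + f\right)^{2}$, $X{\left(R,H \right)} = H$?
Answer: $\frac{3459909}{98} \approx 35305.0$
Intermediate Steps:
$x{\left(f \right)} = \frac{4 f^{2}}{5}$ ($x{\left(f \right)} = \frac{\left(f + f\right)^{2}}{5} = \frac{\left(2 f\right)^{2}}{5} = \frac{4 f^{2}}{5}$)
$L{\left(B \right)} = 3 - 2 B$ ($L{\left(B \right)} = -5 + \left(-4 + B\right) \left(-2\right) = -5 - \left(-8 + 2 B\right) = 3 - 2 B$)
$s = \frac{1}{98} \approx 0.010204$
$\left(s - \left(- x{\left(13 \right)} + L{\left(16 \right)}\right)\right) 215 = \left(\frac{1}{98} - \left(3 - 32 - \frac{676}{5}\right)\right) 215 = \left(\frac{1}{98} + \left(\frac{4}{5} \cdot 169 - \left(3 - 32\right)\right)\right) 215 = \left(\frac{1}{98} + \left(\frac{676}{5} - -29\right)\right) 215 = \left(\frac{1}{98} + \left(\frac{676}{5} + 29\right)\right) 215 = \left(\frac{1}{98} + \frac{821}{5}\right) 215 = \frac{80463}{490} \cdot 215 = \frac{3459909}{98}$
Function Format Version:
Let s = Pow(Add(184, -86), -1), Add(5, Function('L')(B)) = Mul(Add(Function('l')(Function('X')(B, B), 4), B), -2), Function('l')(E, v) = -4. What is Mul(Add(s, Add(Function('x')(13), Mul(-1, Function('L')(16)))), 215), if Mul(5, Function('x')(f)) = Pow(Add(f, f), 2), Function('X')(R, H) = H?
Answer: Rational(3459909, 98) ≈ 35305.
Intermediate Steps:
Function('x')(f) = Mul(Rational(4, 5), Pow(f, 2)) (Function('x')(f) = Mul(Rational(1, 5), Pow(Add(f, f), 2)) = Mul(Rational(1, 5), Pow(Mul(2, f), 2)) = Mul(Rational(1, 5), Mul(4, Pow(f, 2))) = Mul(Rational(4, 5), Pow(f, 2)))
Function('L')(B) = Add(3, Mul(-2, B)) (Function('L')(B) = Add(-5, Mul(Add(-4, B), -2)) = Add(-5, Add(8, Mul(-2, B))) = Add(3, Mul(-2, B)))
s = Rational(1, 98) (s = Pow(98, -1) = Rational(1, 98) ≈ 0.010204)
Mul(Add(s, Add(Function('x')(13), Mul(-1, Function('L')(16)))), 215) = Mul(Add(Rational(1, 98), Add(Mul(Rational(4, 5), Pow(13, 2)), Mul(-1, Add(3, Mul(-2, 16))))), 215) = Mul(Add(Rational(1, 98), Add(Mul(Rational(4, 5), 169), Mul(-1, Add(3, -32)))), 215) = Mul(Add(Rational(1, 98), Add(Rational(676, 5), Mul(-1, -29))), 215) = Mul(Add(Rational(1, 98), Add(Rational(676, 5), 29)), 215) = Mul(Add(Rational(1, 98), Rational(821, 5)), 215) = Mul(Rational(80463, 490), 215) = Rational(3459909, 98)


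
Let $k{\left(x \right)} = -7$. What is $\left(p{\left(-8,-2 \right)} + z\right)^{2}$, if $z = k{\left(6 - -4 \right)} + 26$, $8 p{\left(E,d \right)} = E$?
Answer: $324$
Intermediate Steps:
$p{\left(E,d \right)} = \frac{E}{8}$
$z = 19$ ($z = -7 + 26 = 19$)
$\left(p{\left(-8,-2 \right)} + z\right)^{2} = \left(\frac{1}{8} \left(-8\right) + 19\right)^{2} = \left(-1 + 19\right)^{2} = 18^{2} = 324$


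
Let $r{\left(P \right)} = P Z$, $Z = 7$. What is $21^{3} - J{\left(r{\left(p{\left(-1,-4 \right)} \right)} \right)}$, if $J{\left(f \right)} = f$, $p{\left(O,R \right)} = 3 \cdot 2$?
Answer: $9219$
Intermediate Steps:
$p{\left(O,R \right)} = 6$
$r{\left(P \right)} = 7 P$ ($r{\left(P \right)} = P 7 = 7 P$)
$21^{3} - J{\left(r{\left(p{\left(-1,-4 \right)} \right)} \right)} = 21^{3} - 7 \cdot 6 = 9261 - 42 = 9219$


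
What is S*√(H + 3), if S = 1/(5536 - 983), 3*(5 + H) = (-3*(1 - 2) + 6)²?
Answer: 5/4553 ≈ 0.0010982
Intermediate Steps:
H = 22 (H = -5 + (-3*(1 - 2) + 6)²/3 = -5 + (-3*(-1) + 6)²/3 = -5 + (3 + 6)²/3 = -5 + (⅓)*9² = -5 + (⅓)*81 = -5 + 27 = 22)
S = 1/4553 ≈ 0.00021964
S*√(H + 3) = √(22 + 3)/4553 = √25/4553 = (1/4553)*5 = 5/4553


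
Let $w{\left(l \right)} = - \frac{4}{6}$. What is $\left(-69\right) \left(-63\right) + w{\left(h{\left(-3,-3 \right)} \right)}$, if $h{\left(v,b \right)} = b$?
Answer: $\frac{13039}{3} \approx 4346.3$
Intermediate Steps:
$w{\left(l \right)} = - \frac{2}{3}$ ($w{\left(l \right)} = \left(-4\right) \frac{1}{6} = - \frac{2}{3}$)
$\left(-69\right) \left(-63\right) + w{\left(h{\left(-3,-3 \right)} \right)} = \left(-69\right) \left(-63\right) - \frac{2}{3} = 4347 - \frac{2}{3} = \frac{13039}{3}$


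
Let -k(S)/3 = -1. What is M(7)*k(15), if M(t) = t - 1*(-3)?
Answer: 30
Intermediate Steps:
M(t) = 3 + t (M(t) = t + 3 = 3 + t)
k(S) = 3 (k(S) = -3*(-1) = 3)
M(7)*k(15) = (3 + 7)*3 = 10*3 = 30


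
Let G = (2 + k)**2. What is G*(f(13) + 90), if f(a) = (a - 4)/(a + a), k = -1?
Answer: 2349/26 ≈ 90.346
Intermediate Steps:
G = 1 (G = (2 - 1)**2 = 1**2 = 1)
f(a) = (-4 + a)/(2*a) (f(a) = (-4 + a)/((2*a)) = (-4 + a)*(1/(2*a)) = (-4 + a)/(2*a))
G*(f(13) + 90) = 1*((1/2)*(-4 + 13)/13 + 90) = 1*((1/2)*(1/13)*9 + 90) = 1*(9/26 + 90) = 1*(2349/26) = 2349/26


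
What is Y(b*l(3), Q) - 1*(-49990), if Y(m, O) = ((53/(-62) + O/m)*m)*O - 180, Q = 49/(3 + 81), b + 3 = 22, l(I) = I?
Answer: 222226477/4464 ≈ 49782.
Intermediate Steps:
b = 19 (b = -3 + 22 = 19)
Q = 7/12 (Q = 49/84 = 49*(1/84) = 7/12 ≈ 0.58333)
Y(m, O) = -180 + O*m*(-53/62 + O/m) (Y(m, O) = ((53*(-1/62) + O/m)*m)*O - 180 = ((-53/62 + O/m)*m)*O - 180 = (m*(-53/62 + O/m))*O - 180 = O*m*(-53/62 + O/m) - 180 = -180 + O*m*(-53/62 + O/m))
Y(b*l(3), Q) - 1*(-49990) = (-180 + (7/12)² - 53/62*7/12*19*3) - 1*(-49990) = (-180 + 49/144 - 53/62*7/12*57) + 49990 = (-180 + 49/144 - 7049/248) + 49990 = -928883/4464 + 49990 = 222226477/4464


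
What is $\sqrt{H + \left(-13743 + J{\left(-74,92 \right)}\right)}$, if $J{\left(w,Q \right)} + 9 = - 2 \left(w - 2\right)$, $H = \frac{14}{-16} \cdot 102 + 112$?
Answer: $\frac{i \sqrt{54309}}{2} \approx 116.52 i$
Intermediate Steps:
$H = \frac{91}{4}$ ($H = 14 \left(- \frac{1}{16}\right) 102 + 112 = \left(- \frac{7}{8}\right) 102 + 112 = - \frac{357}{4} + 112 = \frac{91}{4} \approx 22.75$)
$J{\left(w,Q \right)} = -5 - 2 w$ ($J{\left(w,Q \right)} = -9 - 2 \left(w - 2\right) = -9 - 2 \left(-2 + w\right) = -9 - \left(-4 + 2 w\right) = -5 - 2 w$)
$\sqrt{H + \left(-13743 + J{\left(-74,92 \right)}\right)} = \sqrt{\frac{91}{4} - 13600} = \sqrt{- \frac{54309}{4}} = \frac{i \sqrt{54309}}{2}$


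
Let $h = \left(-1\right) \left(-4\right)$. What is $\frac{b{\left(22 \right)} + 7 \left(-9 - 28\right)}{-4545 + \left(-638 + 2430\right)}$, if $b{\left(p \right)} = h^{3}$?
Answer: $\frac{195}{2753} \approx 0.070832$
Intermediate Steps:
$h = 4$
$b{\left(p \right)} = 64$ ($b{\left(p \right)} = 4^{3} = 64$)
$\frac{b{\left(22 \right)} + 7 \left(-9 - 28\right)}{-4545 + \left(-638 + 2430\right)} = \frac{64 + 7 \left(-9 - 28\right)}{-4545 + \left(-638 + 2430\right)} = \frac{64 + 7 \left(-37\right)}{-4545 + 1792} = \frac{64 - 259}{-2753} = \left(-195\right) \left(- \frac{1}{2753}\right) = \frac{195}{2753}$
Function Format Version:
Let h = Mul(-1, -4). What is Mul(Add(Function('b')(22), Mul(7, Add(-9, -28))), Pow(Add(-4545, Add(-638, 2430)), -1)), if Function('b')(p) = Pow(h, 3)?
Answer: Rational(195, 2753) ≈ 0.070832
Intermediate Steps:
h = 4
Function('b')(p) = 64 (Function('b')(p) = Pow(4, 3) = 64)
Mul(Add(Function('b')(22), Mul(7, Add(-9, -28))), Pow(Add(-4545, Add(-638, 2430)), -1)) = Mul(Add(64, Mul(7, Add(-9, -28))), Pow(Add(-4545, Add(-638, 2430)), -1)) = Mul(Add(64, Mul(7, -37)), Pow(Add(-4545, 1792), -1)) = Mul(Add(64, -259), Pow(-2753, -1)) = Mul(-195, Rational(-1, 2753)) = Rational(195, 2753)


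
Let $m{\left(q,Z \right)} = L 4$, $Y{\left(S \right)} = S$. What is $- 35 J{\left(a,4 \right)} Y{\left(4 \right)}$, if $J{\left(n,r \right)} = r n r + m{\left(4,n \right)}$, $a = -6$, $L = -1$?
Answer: $14000$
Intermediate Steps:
$m{\left(q,Z \right)} = -4$ ($m{\left(q,Z \right)} = \left(-1\right) 4 = -4$)
$J{\left(n,r \right)} = -4 + n r^{2}$ ($J{\left(n,r \right)} = r n r - 4 = n r r - 4 = n r^{2} - 4 = -4 + n r^{2}$)
$- 35 J{\left(a,4 \right)} Y{\left(4 \right)} = - 35 \left(-4 - 6 \cdot 4^{2}\right) 4 = - 35 \left(-4 - 96\right) 4 = \left(-35\right) \left(-100\right) 4 = 3500 \cdot 4 = 14000$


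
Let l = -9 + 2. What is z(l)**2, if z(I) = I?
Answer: 49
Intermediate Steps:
l = -7
z(l)**2 = (-7)**2 = 49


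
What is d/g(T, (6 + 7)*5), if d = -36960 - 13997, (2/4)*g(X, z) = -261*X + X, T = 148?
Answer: 50957/76960 ≈ 0.66212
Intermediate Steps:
g(X, z) = -520*X (g(X, z) = 2*(-261*X + X) = 2*(-260*X) = -520*X)
d = -50957
d/g(T, (6 + 7)*5) = -50957/((-520*148)) = -50957/(-76960) = -50957*(-1/76960) = 50957/76960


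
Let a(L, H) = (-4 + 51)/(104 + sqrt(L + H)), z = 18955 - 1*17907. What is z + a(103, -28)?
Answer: 11261456/10741 - 235*sqrt(3)/10741 ≈ 1048.4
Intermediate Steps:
z = 1048 (z = 18955 - 17907 = 1048)
a(L, H) = 47/(104 + sqrt(H + L))
z + a(103, -28) = 1048 + 47/(104 + sqrt(-28 + 103)) = 1048 + 47/(104 + sqrt(75)) = 1048 + 47/(104 + 5*sqrt(3))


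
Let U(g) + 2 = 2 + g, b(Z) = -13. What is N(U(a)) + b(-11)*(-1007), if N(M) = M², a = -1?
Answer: 13092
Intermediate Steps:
U(g) = g (U(g) = -2 + (2 + g) = g)
N(U(a)) + b(-11)*(-1007) = (-1)² - 13*(-1007) = 1 + 13091 = 13092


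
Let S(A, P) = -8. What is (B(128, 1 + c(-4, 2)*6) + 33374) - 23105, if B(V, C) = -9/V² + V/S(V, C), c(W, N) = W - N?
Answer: 167985143/16384 ≈ 10253.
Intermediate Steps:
B(V, C) = -9/V² - V/8 (B(V, C) = -9/V² + V/(-8) = -9/V² + V*(-⅛) = -9/V² - V/8)
(B(128, 1 + c(-4, 2)*6) + 33374) - 23105 = ((-9/128² - ⅛*128) + 33374) - 23105 = ((-9*1/16384 - 16) + 33374) - 23105 = ((-9/16384 - 16) + 33374) - 23105 = (-262153/16384 + 33374) - 23105 = 546537463/16384 - 23105 = 167985143/16384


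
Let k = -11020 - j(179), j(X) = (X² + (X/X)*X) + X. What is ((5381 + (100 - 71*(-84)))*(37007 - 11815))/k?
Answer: -96107480/14473 ≈ -6640.5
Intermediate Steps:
j(X) = X² + 2*X (j(X) = (X² + 1*X) + X = (X² + X) + X = (X + X²) + X = X² + 2*X)
k = -43419 (k = -11020 - 179*(2 + 179) = -11020 - 179*181 = -11020 - 1*32399 = -11020 - 32399 = -43419)
((5381 + (100 - 71*(-84)))*(37007 - 11815))/k = ((5381 + (100 - 71*(-84)))*(37007 - 11815))/(-43419) = ((5381 + (100 + 5964))*25192)*(-1/43419) = ((5381 + 6064)*25192)*(-1/43419) = (11445*25192)*(-1/43419) = 288322440*(-1/43419) = -96107480/14473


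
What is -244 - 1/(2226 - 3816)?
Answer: -387959/1590 ≈ -244.00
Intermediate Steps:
-244 - 1/(2226 - 3816) = -244 - 1/(-1590) = -244 - 1*(-1/1590) = -244 + 1/1590 = -387959/1590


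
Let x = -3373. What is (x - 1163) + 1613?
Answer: -2923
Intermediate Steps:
(x - 1163) + 1613 = (-3373 - 1163) + 1613 = -4536 + 1613 = -2923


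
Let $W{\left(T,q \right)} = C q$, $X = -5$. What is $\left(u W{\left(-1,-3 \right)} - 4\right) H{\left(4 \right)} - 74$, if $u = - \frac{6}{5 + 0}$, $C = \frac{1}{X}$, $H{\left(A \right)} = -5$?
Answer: $- \frac{252}{5} \approx -50.4$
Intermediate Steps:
$C = - \frac{1}{5}$ ($C = \frac{1}{-5} = - \frac{1}{5} \approx -0.2$)
$W{\left(T,q \right)} = - \frac{q}{5}$
$u = - \frac{6}{5} \approx -1.2$
$\left(u W{\left(-1,-3 \right)} - 4\right) H{\left(4 \right)} - 74 = \left(- \frac{6 \left(\left(- \frac{1}{5}\right) \left(-3\right)\right)}{5} - 4\right) \left(-5\right) - 74 = \left(\left(- \frac{6}{5}\right) \frac{3}{5} - 4\right) \left(-5\right) - 74 = \left(- \frac{18}{25} - 4\right) \left(-5\right) - 74 = \left(- \frac{118}{25}\right) \left(-5\right) - 74 = \frac{118}{5} - 74 = - \frac{252}{5}$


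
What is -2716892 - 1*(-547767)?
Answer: -2169125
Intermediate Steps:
-2716892 - 1*(-547767) = -2716892 + 547767 = -2169125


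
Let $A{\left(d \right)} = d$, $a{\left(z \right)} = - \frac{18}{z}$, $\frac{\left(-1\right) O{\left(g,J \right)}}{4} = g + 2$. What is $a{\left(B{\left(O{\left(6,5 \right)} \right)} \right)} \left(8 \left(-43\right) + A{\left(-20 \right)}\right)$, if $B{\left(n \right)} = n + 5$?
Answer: $- \frac{728}{3} \approx -242.67$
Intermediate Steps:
$O{\left(g,J \right)} = -8 - 4 g$ ($O{\left(g,J \right)} = - 4 \left(g + 2\right) = - 4 \left(2 + g\right) = -8 - 4 g$)
$B{\left(n \right)} = 5 + n$
$a{\left(B{\left(O{\left(6,5 \right)} \right)} \right)} \left(8 \left(-43\right) + A{\left(-20 \right)}\right) = - \frac{18}{5 - 32} \left(8 \left(-43\right) - 20\right) = - \frac{18}{5 - 32} \left(-344 - 20\right) = - \frac{18}{5 - 32} \left(-364\right) = - \frac{18}{-27} \left(-364\right) = \left(-18\right) \left(- \frac{1}{27}\right) \left(-364\right) = \frac{2}{3} \left(-364\right) = - \frac{728}{3}$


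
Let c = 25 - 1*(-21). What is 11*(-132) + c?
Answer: -1406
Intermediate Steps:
c = 46 (c = 25 + 21 = 46)
11*(-132) + c = 11*(-132) + 46 = -1452 + 46 = -1406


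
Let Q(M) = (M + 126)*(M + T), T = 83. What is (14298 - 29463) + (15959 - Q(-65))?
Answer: -304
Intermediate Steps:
Q(M) = (83 + M)*(126 + M) (Q(M) = (M + 126)*(M + 83) = (126 + M)*(83 + M) = (83 + M)*(126 + M))
(14298 - 29463) + (15959 - Q(-65)) = (14298 - 29463) + (15959 - (10458 + (-65)**2 + 209*(-65))) = -15165 + (15959 - (10458 + 4225 - 13585)) = -15165 + (15959 - 1*1098) = -15165 + (15959 - 1098) = -15165 + 14861 = -304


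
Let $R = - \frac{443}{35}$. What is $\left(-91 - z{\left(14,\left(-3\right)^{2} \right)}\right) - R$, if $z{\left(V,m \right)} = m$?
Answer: $- \frac{3057}{35} \approx -87.343$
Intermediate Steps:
$R = - \frac{443}{35}$ ($R = \left(-443\right) \frac{1}{35} = - \frac{443}{35} \approx -12.657$)
$\left(-91 - z{\left(14,\left(-3\right)^{2} \right)}\right) - R = \left(-91 - \left(-3\right)^{2}\right) - - \frac{443}{35} = \left(-91 - 9\right) + \frac{443}{35} = -100 + \frac{443}{35} = - \frac{3057}{35}$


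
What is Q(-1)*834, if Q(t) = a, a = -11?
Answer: -9174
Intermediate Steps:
Q(t) = -11
Q(-1)*834 = -11*834 = -9174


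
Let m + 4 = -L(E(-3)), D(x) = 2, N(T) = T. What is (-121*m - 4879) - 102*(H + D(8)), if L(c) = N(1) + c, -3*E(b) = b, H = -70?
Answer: 2783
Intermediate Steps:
E(b) = -b/3
L(c) = 1 + c
m = -6 (m = -4 - (1 - ⅓*(-3)) = -4 - (1 + 1) = -4 - 1*2 = -4 - 2 = -6)
(-121*m - 4879) - 102*(H + D(8)) = (-121*(-6) - 4879) - 102*(-70 + 2) = (726 - 4879) - 102*(-68) = -4153 - 1*(-6936) = -4153 + 6936 = 2783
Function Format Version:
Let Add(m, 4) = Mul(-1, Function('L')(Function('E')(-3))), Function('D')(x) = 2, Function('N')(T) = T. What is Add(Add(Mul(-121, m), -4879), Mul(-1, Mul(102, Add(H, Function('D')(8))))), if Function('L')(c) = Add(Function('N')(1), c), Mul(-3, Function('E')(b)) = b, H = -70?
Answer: 2783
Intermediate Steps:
Function('E')(b) = Mul(Rational(-1, 3), b)
Function('L')(c) = Add(1, c)
m = -6 (m = Add(-4, Mul(-1, Add(1, Mul(Rational(-1, 3), -3)))) = Add(-4, Mul(-1, Add(1, 1))) = Add(-4, Mul(-1, 2)) = Add(-4, -2) = -6)
Add(Add(Mul(-121, m), -4879), Mul(-1, Mul(102, Add(H, Function('D')(8))))) = Add(Add(Mul(-121, -6), -4879), Mul(-1, Mul(102, Add(-70, 2)))) = Add(Add(726, -4879), Mul(-1, Mul(102, -68))) = Add(-4153, Mul(-1, -6936)) = Add(-4153, 6936) = 2783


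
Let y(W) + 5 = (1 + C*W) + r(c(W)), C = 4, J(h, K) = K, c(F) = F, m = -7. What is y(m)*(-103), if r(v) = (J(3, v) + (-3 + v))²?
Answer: -26471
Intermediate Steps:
r(v) = (-3 + 2*v)² (r(v) = (v + (-3 + v))² = (-3 + 2*v)²)
y(W) = -4 + (-3 + 2*W)² + 4*W (y(W) = -5 + ((1 + 4*W) + (-3 + 2*W)²) = -5 + (1 + (-3 + 2*W)² + 4*W) = -4 + (-3 + 2*W)² + 4*W)
y(m)*(-103) = (5 - 8*(-7) + 4*(-7)²)*(-103) = (5 + 56 + 4*49)*(-103) = (5 + 56 + 196)*(-103) = 257*(-103) = -26471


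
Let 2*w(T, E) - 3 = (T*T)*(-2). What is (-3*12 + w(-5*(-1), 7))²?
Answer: 14161/4 ≈ 3540.3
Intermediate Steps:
w(T, E) = 3/2 - T² (w(T, E) = 3/2 + ((T*T)*(-2))/2 = 3/2 + (T²*(-2))/2 = 3/2 + (-2*T²)/2 = 3/2 - T²)
(-3*12 + w(-5*(-1), 7))² = (-3*12 + (3/2 - (-5*(-1))²))² = (-36 + (3/2 - 1*5²))² = (-36 + (3/2 - 1*25))² = (-36 + (3/2 - 25))² = (-36 - 47/2)² = (-119/2)² = 14161/4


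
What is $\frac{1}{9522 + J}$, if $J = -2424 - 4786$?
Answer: $\frac{1}{2312} \approx 0.00043253$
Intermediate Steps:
$J = -7210$
$\frac{1}{9522 + J} = \frac{1}{9522 - 7210} = \frac{1}{2312}$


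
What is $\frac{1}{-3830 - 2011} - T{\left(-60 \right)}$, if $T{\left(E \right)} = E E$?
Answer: $- \frac{21027601}{5841} \approx -3600.0$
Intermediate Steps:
$T{\left(E \right)} = E^{2}$
$\frac{1}{-3830 - 2011} - T{\left(-60 \right)} = \frac{1}{-3830 - 2011} - \left(-60\right)^{2} = \frac{1}{-3830 - 2011} - 3600 = \frac{1}{-5841} - 3600 = - \frac{1}{5841} - 3600 = - \frac{21027601}{5841}$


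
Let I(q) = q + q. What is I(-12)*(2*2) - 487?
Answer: -583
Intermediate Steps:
I(q) = 2*q
I(-12)*(2*2) - 487 = (2*(-12))*(2*2) - 487 = -24*4 - 487 = -96 - 487 = -583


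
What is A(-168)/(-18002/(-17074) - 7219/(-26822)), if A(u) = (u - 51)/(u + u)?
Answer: 8357748611/16970991800 ≈ 0.49247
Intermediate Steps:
A(u) = (-51 + u)/(2*u) (A(u) = (-51 + u)/((2*u)) = (-51 + u)*(1/(2*u)) = (-51 + u)/(2*u))
A(-168)/(-18002/(-17074) - 7219/(-26822)) = ((1/2)*(-51 - 168)/(-168))/(-18002/(-17074) - 7219/(-26822)) = ((1/2)*(-1/168)*(-219))/(-18002*(-1/17074) - 7219*(-1/26822)) = 73/(112*(9001/8537 + 7219/26822)) = 73/(112*(303053425/228979414)) = (73/112)*(228979414/303053425) = 8357748611/16970991800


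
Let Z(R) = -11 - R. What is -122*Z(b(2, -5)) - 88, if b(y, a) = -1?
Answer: 1132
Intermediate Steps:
-122*Z(b(2, -5)) - 88 = -122*(-11 - 1*(-1)) - 88 = -122*(-11 + 1) - 88 = -122*(-10) - 88 = 1220 - 88 = 1132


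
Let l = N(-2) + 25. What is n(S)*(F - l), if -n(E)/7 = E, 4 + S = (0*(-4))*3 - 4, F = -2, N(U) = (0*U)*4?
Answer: -1512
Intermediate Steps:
N(U) = 0 (N(U) = 0*4 = 0)
l = 25 (l = 0 + 25 = 25)
S = -8 (S = -4 + ((0*(-4))*3 - 4) = -4 + (0*3 - 4) = -4 + (0 - 4) = -4 - 4 = -8)
n(E) = -7*E
n(S)*(F - l) = (-7*(-8))*(-2 - 1*25) = 56*(-2 - 25) = 56*(-27) = -1512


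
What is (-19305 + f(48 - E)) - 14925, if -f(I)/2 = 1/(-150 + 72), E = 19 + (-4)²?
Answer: -1334969/39 ≈ -34230.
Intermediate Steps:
E = 35 (E = 19 + 16 = 35)
f(I) = 1/39 (f(I) = -2/(-150 + 72) = -2/(-78) = -2*(-1/78) = 1/39)
(-19305 + f(48 - E)) - 14925 = (-19305 + 1/39) - 14925 = -752894/39 - 14925 = -1334969/39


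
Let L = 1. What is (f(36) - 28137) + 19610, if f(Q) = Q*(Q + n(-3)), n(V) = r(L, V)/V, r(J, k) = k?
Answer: -7195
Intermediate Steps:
n(V) = 1 (n(V) = V/V = 1)
f(Q) = Q*(1 + Q) (f(Q) = Q*(Q + 1) = Q*(1 + Q))
(f(36) - 28137) + 19610 = (36*(1 + 36) - 28137) + 19610 = (36*37 - 28137) + 19610 = (1332 - 28137) + 19610 = -26805 + 19610 = -7195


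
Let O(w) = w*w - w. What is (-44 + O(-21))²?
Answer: 174724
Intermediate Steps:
O(w) = w² - w
(-44 + O(-21))² = (-44 - 21*(-1 - 21))² = (-44 - 21*(-22))² = (-44 + 462)² = 418² = 174724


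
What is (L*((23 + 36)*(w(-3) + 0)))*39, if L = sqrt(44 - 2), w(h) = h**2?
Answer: 20709*sqrt(42) ≈ 1.3421e+5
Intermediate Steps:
L = sqrt(42) ≈ 6.4807
(L*((23 + 36)*(w(-3) + 0)))*39 = (sqrt(42)*((23 + 36)*((-3)**2 + 0)))*39 = (sqrt(42)*(59*(9 + 0)))*39 = (sqrt(42)*(59*9))*39 = (sqrt(42)*531)*39 = (531*sqrt(42))*39 = 20709*sqrt(42)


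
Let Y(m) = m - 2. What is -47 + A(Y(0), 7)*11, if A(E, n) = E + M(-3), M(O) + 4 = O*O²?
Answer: -410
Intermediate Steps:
M(O) = -4 + O³ (M(O) = -4 + O*O² = -4 + O³)
Y(m) = -2 + m
A(E, n) = -31 + E (A(E, n) = E + (-4 + (-3)³) = E + (-4 - 27) = E - 31 = -31 + E)
-47 + A(Y(0), 7)*11 = -47 + (-31 + (-2 + 0))*11 = -47 + (-31 - 2)*11 = -47 - 33*11 = -47 - 363 = -410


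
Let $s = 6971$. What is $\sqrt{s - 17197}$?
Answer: $i \sqrt{10226} \approx 101.12 i$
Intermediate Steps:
$\sqrt{s - 17197} = \sqrt{6971 - 17197} = \sqrt{-10226} = i \sqrt{10226}$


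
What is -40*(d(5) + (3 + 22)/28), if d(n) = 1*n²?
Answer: -7250/7 ≈ -1035.7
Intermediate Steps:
d(n) = n²
-40*(d(5) + (3 + 22)/28) = -40*(5² + (3 + 22)/28) = -40*(25 + 25*(1/28)) = -40*(25 + 25/28) = -40*725/28 = -7250/7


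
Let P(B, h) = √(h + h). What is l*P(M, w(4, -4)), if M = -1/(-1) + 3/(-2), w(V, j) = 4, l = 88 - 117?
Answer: -58*√2 ≈ -82.024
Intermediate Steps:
l = -29
M = -½ (M = -1*(-1) + 3*(-½) = 1 - 3/2 = -½ ≈ -0.50000)
P(B, h) = √2*√h (P(B, h) = √(2*h) = √2*√h)
l*P(M, w(4, -4)) = -29*√2*√4 = -29*√2*2 = -58*√2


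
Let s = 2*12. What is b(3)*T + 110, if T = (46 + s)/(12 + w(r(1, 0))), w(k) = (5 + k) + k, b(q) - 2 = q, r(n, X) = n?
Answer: 2440/19 ≈ 128.42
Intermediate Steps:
b(q) = 2 + q
s = 24
w(k) = 5 + 2*k
T = 70/19 (T = (46 + 24)/(12 + (5 + 2*1)) = 70/(12 + (5 + 2)) = 70/(12 + 7) = 70/19 ≈ 3.6842)
b(3)*T + 110 = (2 + 3)*(70/19) + 110 = 5*(70/19) + 110 = 350/19 + 110 = 2440/19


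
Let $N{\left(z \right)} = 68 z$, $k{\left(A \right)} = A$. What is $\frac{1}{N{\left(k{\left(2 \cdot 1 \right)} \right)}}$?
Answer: $\frac{1}{136} \approx 0.0073529$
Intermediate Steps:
$\frac{1}{N{\left(k{\left(2 \cdot 1 \right)} \right)}} = \frac{1}{68 \cdot 2 \cdot 1} = \frac{1}{68 \cdot 2} = \frac{1}{136}$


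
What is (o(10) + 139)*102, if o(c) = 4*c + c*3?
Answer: 21318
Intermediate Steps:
o(c) = 7*c (o(c) = 4*c + 3*c = 7*c)
(o(10) + 139)*102 = (7*10 + 139)*102 = (70 + 139)*102 = 209*102 = 21318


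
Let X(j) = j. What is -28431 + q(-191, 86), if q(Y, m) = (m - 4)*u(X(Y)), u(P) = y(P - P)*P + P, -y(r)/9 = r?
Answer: -44093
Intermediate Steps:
y(r) = -9*r
u(P) = P (u(P) = (-9*(P - P))*P + P = (-9*0)*P + P = 0*P + P = 0 + P = P)
q(Y, m) = Y*(-4 + m) (q(Y, m) = (m - 4)*Y = (-4 + m)*Y = Y*(-4 + m))
-28431 + q(-191, 86) = -28431 - 191*(-4 + 86) = -28431 - 191*82 = -28431 - 15662 = -44093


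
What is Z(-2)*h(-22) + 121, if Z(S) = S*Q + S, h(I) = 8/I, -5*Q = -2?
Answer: 6711/55 ≈ 122.02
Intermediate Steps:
Q = 2/5 (Q = -1/5*(-2) = 2/5 ≈ 0.40000)
Z(S) = 7*S/5 (Z(S) = S*(2/5) + S = 2*S/5 + S = 7*S/5)
Z(-2)*h(-22) + 121 = ((7/5)*(-2))*(8/(-22)) + 121 = -112*(-1)/(5*22) + 121 = -14/5*(-4/11) + 121 = 56/55 + 121 = 6711/55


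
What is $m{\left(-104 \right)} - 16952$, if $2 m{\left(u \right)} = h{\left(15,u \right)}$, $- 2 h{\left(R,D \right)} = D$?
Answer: $-16926$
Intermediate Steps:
$h{\left(R,D \right)} = - \frac{D}{2}$
$m{\left(u \right)} = - \frac{u}{4}$ ($m{\left(u \right)} = \frac{\left(- \frac{1}{2}\right) u}{2} = - \frac{u}{4}$)
$m{\left(-104 \right)} - 16952 = \left(- \frac{1}{4}\right) \left(-104\right) - 16952 = 26 - 16952 = -16926$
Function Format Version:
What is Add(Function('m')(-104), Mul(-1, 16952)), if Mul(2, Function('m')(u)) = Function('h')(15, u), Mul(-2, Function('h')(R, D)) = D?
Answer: -16926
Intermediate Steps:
Function('h')(R, D) = Mul(Rational(-1, 2), D)
Function('m')(u) = Mul(Rational(-1, 4), u) (Function('m')(u) = Mul(Rational(1, 2), Mul(Rational(-1, 2), u)) = Mul(Rational(-1, 4), u))
Add(Function('m')(-104), Mul(-1, 16952)) = Add(Mul(Rational(-1, 4), -104), Mul(-1, 16952)) = Add(26, -16952) = -16926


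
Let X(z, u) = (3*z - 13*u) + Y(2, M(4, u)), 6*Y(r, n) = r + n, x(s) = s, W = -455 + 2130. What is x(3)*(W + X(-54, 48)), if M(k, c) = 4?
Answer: 2670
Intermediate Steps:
W = 1675
Y(r, n) = n/6 + r/6 (Y(r, n) = (r + n)/6 = (n + r)/6 = n/6 + r/6)
X(z, u) = 1 - 13*u + 3*z (X(z, u) = (3*z - 13*u) + ((⅙)*4 + (⅙)*2) = (-13*u + 3*z) + (⅔ + ⅓) = (-13*u + 3*z) + 1 = 1 - 13*u + 3*z)
x(3)*(W + X(-54, 48)) = 3*(1675 + (1 - 13*48 + 3*(-54))) = 3*(1675 + (1 - 624 - 162)) = 3*(1675 - 785) = 3*890 = 2670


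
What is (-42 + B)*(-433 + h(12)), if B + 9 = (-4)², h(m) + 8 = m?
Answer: 15015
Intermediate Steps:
h(m) = -8 + m
B = 7 (B = -9 + (-4)² = -9 + 16 = 7)
(-42 + B)*(-433 + h(12)) = (-42 + 7)*(-433 + (-8 + 12)) = -35*(-433 + 4) = -35*(-429) = 15015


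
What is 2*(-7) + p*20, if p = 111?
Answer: 2206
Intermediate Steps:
2*(-7) + p*20 = 2*(-7) + 111*20 = -14 + 2220 = 2206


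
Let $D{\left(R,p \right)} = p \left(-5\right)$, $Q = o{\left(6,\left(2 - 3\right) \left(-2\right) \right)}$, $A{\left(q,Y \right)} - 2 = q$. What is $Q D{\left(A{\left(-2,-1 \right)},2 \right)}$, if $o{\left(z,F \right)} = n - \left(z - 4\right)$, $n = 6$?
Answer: $-40$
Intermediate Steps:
$o{\left(z,F \right)} = 10 - z$ ($o{\left(z,F \right)} = 6 - \left(z - 4\right) = 6 - \left(-4 + z\right) = 10 - z$)
$A{\left(q,Y \right)} = 2 + q$
$Q = 4$ ($Q = 10 - 6 = 4$)
$D{\left(R,p \right)} = - 5 p$
$Q D{\left(A{\left(-2,-1 \right)},2 \right)} = 4 \left(\left(-5\right) 2\right) = 4 \left(-10\right) = -40$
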